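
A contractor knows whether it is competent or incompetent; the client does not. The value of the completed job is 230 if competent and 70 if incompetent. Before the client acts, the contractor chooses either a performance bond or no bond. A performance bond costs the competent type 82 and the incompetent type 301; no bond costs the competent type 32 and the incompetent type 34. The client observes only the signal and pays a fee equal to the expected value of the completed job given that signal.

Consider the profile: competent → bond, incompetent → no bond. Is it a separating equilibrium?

Under separation the client infers type exactly: bond → competent (pays 230), no bond → incompetent (pays 70).
Competent: bond gives 230 − 82 = 148; no bond gives 70 − 32 = 38. No deviation. ✓
Incompetent: no bond gives 70 − 34 = 36; bond gives 230 − 301 = -71. No deviation. ✓
Both incentive constraints hold.

Yes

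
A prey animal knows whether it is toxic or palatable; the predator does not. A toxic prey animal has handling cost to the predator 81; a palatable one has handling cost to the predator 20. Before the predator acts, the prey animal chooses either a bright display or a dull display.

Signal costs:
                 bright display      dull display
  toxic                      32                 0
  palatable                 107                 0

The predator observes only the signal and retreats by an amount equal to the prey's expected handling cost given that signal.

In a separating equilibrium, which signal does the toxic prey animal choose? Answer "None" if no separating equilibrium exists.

bright display

Try toxic → bright display, palatable → dull display:
  If types separate, bright display earns payment 81 and dull display earns 20.
  Toxic: bright display gives 81 − 32 = 49; dull display gives 20 − 0 = 20. No deviation. ✓
  Palatable: dull display gives 20 − 0 = 20; bright display gives 81 − 107 = -26. No deviation. ✓
Both hold — the toxic type sends bright display.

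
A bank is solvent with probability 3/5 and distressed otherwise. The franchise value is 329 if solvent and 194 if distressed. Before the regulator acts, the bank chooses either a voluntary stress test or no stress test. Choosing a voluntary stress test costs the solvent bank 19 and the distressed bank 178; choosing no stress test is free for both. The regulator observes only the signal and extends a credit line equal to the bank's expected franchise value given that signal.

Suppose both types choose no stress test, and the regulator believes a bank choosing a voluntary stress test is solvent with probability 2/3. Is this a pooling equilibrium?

On the equilibrium path (no stress test) the regulator holds the prior 3/5 and pays 3/5·329 + 2/5·194 = 275. Off-path (stress test) belief 2/3 gives 2/3·329 + 1/3·194 = 284.
Solvent: no stress test gives 275 − 0 = 275; stress test gives 284 − 19 = 265. Stays. ✓
Distressed: no stress test gives 275 − 0 = 275; stress test gives 284 − 178 = 106. Stays. ✓
Beliefs are Bayes-consistent on-path and both types best-respond.

Yes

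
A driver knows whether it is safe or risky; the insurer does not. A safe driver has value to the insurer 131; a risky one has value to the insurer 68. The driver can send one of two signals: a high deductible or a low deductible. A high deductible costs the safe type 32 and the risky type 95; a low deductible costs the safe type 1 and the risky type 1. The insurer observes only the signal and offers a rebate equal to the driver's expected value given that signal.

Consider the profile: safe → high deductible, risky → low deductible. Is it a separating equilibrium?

Yes

Under separation the insurer infers type exactly: high deductible → safe (pays 131), low deductible → risky (pays 68).
Safe: high deductible gives 131 − 32 = 99; low deductible gives 68 − 1 = 67. No deviation. ✓
Risky: low deductible gives 68 − 1 = 67; high deductible gives 131 − 95 = 36. No deviation. ✓
Neither type gains from mimicking the other.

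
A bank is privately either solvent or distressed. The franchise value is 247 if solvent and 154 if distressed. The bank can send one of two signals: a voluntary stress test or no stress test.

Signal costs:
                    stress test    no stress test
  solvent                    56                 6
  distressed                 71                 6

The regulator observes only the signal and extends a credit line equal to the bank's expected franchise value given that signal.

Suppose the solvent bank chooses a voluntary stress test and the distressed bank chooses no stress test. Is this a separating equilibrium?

If types separate, stress test earns payment 247 and no stress test earns 154.
Solvent: stress test gives 247 − 56 = 191; no stress test gives 154 − 6 = 148. No deviation. ✓
Distressed: no stress test gives 154 − 6 = 148; stress test gives 247 − 71 = 176. Would deviate. ✗

No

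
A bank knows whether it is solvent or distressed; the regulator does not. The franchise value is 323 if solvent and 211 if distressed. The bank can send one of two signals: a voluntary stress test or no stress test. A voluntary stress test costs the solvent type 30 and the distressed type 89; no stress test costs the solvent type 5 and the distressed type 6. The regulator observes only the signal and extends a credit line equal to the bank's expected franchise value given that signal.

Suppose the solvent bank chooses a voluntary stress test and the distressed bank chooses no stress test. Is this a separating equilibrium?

No

If types separate, stress test earns payment 323 and no stress test earns 211.
Solvent: stress test gives 323 − 30 = 293; no stress test gives 211 − 5 = 206. No deviation. ✓
Distressed: no stress test gives 211 − 6 = 205; stress test gives 323 − 89 = 234. Would deviate. ✗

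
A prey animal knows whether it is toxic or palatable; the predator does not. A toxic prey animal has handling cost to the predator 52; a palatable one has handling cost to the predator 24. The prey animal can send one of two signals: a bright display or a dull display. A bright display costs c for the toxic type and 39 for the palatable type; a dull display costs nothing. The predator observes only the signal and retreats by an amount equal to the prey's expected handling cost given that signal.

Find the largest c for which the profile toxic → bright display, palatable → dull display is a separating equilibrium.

Under separation: bright display → toxic (pays 52); dull display → palatable (pays 24).
Palatable: 24 − 0 = 24 ≥ 52 − 39 = 13. Holds regardless of c. ✓
Toxic: 52 − c ≥ 24 − 0, so c ≤ 52 − 24 = 28.

28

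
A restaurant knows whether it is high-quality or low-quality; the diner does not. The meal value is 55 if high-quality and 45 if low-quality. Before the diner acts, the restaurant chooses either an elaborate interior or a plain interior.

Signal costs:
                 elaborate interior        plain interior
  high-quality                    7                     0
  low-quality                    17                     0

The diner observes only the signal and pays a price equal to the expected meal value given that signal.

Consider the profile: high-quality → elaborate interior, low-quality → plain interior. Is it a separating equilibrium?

Under separation the diner infers type exactly: elaborate interior → high-quality (pays 55), plain interior → low-quality (pays 45).
High-quality: elaborate interior gives 55 − 7 = 48; plain interior gives 45 − 0 = 45. No deviation. ✓
Low-quality: plain interior gives 45 − 0 = 45; elaborate interior gives 55 − 17 = 38. No deviation. ✓
Both incentive constraints hold.

Yes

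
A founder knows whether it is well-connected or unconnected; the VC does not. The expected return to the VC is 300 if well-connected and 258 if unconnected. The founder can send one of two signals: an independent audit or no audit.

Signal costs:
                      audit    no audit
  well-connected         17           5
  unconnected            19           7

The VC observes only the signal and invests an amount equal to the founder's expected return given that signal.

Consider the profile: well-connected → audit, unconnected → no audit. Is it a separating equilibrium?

Under separation the VC infers type exactly: audit → well-connected (pays 300), no audit → unconnected (pays 258).
Well-connected: audit gives 300 − 17 = 283; no audit gives 258 − 5 = 253. No deviation. ✓
Unconnected: no audit gives 258 − 7 = 251; audit gives 300 − 19 = 281. Would deviate. ✗

No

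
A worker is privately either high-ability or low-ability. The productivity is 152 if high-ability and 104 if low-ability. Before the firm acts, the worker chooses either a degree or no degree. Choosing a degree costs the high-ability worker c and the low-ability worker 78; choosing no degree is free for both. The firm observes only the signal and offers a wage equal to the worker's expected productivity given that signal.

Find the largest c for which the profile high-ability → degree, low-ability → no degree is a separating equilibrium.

Under separation: degree → high-ability (pays 152); no degree → low-ability (pays 104).
Low-ability: 104 − 0 = 104 ≥ 152 − 78 = 74. Holds regardless of c. ✓
High-ability: 152 − c ≥ 104 − 0, so c ≤ 152 − 104 = 48.

48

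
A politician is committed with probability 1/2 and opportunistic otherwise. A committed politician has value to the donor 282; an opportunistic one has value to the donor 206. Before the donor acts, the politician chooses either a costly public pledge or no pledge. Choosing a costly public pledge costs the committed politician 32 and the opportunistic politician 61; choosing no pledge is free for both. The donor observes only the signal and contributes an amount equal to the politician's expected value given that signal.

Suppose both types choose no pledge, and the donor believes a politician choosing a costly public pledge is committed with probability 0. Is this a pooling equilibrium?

Yes

On the equilibrium path (no pledge) the donor holds the prior 1/2 and pays 1/2·282 + 1/2·206 = 244. Off-path (pledge) belief 0 gives 0·282 + 1·206 = 206.
Committed: no pledge gives 244 − 0 = 244; pledge gives 206 − 32 = 174. Stays. ✓
Opportunistic: no pledge gives 244 − 0 = 244; pledge gives 206 − 61 = 145. Stays. ✓
Beliefs are Bayes-consistent on-path and both types best-respond.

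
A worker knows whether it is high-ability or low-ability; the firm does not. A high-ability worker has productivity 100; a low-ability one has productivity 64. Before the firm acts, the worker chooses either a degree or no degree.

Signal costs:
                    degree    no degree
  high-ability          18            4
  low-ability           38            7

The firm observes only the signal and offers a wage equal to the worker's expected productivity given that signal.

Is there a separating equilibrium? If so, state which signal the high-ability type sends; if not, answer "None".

Try high-ability → degree, low-ability → no degree:
  If types separate, degree earns payment 100 and no degree earns 64.
  High-ability: degree gives 100 − 18 = 82; no degree gives 64 − 4 = 60. No deviation. ✓
  Low-ability: no degree gives 64 − 7 = 57; degree gives 100 − 38 = 62. Would deviate. ✗
Try high-ability → no degree, low-ability → degree:
  If types separate, no degree earns payment 100 and degree earns 64.
  High-ability: no degree gives 100 − 4 = 96; degree gives 64 − 18 = 46. No deviation. ✓
  Low-ability: degree gives 64 − 38 = 26; no degree gives 100 − 7 = 93. Would deviate. ✗
Neither assignment is incentive-compatible.

None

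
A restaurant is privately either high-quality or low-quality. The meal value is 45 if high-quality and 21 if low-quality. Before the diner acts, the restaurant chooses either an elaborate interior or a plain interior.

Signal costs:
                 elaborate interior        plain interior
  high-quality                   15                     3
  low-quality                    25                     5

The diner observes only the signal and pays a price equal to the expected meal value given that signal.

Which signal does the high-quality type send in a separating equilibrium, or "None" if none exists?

None

Try high-quality → elaborate interior, low-quality → plain interior:
  Under separation the diner infers type exactly: elaborate interior → high-quality (pays 45), plain interior → low-quality (pays 21).
  High-quality: elaborate interior gives 45 − 15 = 30; plain interior gives 21 − 3 = 18. No deviation. ✓
  Low-quality: plain interior gives 21 − 5 = 16; elaborate interior gives 45 − 25 = 20. Would deviate. ✗
Try high-quality → plain interior, low-quality → elaborate interior:
  Under separation the diner infers type exactly: plain interior → high-quality (pays 45), elaborate interior → low-quality (pays 21).
  High-quality: plain interior gives 45 − 3 = 42; elaborate interior gives 21 − 15 = 6. No deviation. ✓
  Low-quality: elaborate interior gives 21 − 25 = -4; plain interior gives 45 − 5 = 40. Would deviate. ✗
Neither assignment is incentive-compatible.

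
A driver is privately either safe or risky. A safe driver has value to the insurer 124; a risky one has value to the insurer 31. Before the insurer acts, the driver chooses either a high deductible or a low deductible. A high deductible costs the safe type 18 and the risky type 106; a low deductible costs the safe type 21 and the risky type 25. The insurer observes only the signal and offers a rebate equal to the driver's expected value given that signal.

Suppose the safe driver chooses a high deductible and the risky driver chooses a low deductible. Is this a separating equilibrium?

No

If types separate, high deductible earns payment 124 and low deductible earns 31.
Safe: high deductible gives 124 − 18 = 106; low deductible gives 31 − 21 = 10. No deviation. ✓
Risky: low deductible gives 31 − 25 = 6; high deductible gives 124 − 106 = 18. Would deviate. ✗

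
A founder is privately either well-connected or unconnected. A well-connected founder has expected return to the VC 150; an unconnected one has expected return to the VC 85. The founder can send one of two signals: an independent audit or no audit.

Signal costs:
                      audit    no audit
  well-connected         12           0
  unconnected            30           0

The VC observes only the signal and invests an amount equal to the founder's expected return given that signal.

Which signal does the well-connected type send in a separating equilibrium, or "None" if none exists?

Try well-connected → audit, unconnected → no audit:
  If types separate, audit earns payment 150 and no audit earns 85.
  Well-connected: audit gives 150 − 12 = 138; no audit gives 85 − 0 = 85. No deviation. ✓
  Unconnected: no audit gives 85 − 0 = 85; audit gives 150 − 30 = 120. Would deviate. ✗
Try well-connected → no audit, unconnected → audit:
  If types separate, no audit earns payment 150 and audit earns 85.
  Well-connected: no audit gives 150 − 0 = 150; audit gives 85 − 12 = 73. No deviation. ✓
  Unconnected: audit gives 85 − 30 = 55; no audit gives 150 − 0 = 150. Would deviate. ✗
Neither assignment is incentive-compatible.

None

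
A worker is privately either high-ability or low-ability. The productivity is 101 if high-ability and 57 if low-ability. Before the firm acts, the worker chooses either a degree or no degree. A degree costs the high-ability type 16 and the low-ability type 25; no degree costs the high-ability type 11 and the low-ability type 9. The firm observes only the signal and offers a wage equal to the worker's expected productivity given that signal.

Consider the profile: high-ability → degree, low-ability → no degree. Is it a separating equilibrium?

If types separate, degree earns payment 101 and no degree earns 57.
High-ability: degree gives 101 − 16 = 85; no degree gives 57 − 11 = 46. No deviation. ✓
Low-ability: no degree gives 57 − 9 = 48; degree gives 101 − 25 = 76. Would deviate. ✗

No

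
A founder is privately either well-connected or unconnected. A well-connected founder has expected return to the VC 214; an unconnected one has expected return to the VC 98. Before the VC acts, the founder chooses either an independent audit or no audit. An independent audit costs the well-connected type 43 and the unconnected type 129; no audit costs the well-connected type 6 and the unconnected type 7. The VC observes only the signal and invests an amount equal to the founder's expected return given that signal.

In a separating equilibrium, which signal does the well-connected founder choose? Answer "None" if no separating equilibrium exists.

Try well-connected → audit, unconnected → no audit:
  If types separate, audit earns payment 214 and no audit earns 98.
  Well-connected: audit gives 214 − 43 = 171; no audit gives 98 − 6 = 92. No deviation. ✓
  Unconnected: no audit gives 98 − 7 = 91; audit gives 214 − 129 = 85. No deviation. ✓
Both hold — the well-connected type sends audit.

audit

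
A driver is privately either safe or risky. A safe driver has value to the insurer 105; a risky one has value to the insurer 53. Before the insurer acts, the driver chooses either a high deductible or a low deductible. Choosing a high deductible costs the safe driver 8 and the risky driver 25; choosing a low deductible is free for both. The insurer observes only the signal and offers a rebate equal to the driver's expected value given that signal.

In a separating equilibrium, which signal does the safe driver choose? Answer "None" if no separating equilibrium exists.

Try safe → high deductible, risky → low deductible:
  Under separation the insurer infers type exactly: high deductible → safe (pays 105), low deductible → risky (pays 53).
  Safe: high deductible gives 105 − 8 = 97; low deductible gives 53 − 0 = 53. No deviation. ✓
  Risky: low deductible gives 53 − 0 = 53; high deductible gives 105 − 25 = 80. Would deviate. ✗
Try safe → low deductible, risky → high deductible:
  Under separation the insurer infers type exactly: low deductible → safe (pays 105), high deductible → risky (pays 53).
  Safe: low deductible gives 105 − 0 = 105; high deductible gives 53 − 8 = 45. No deviation. ✓
  Risky: high deductible gives 53 − 25 = 28; low deductible gives 105 − 0 = 105. Would deviate. ✗
Neither assignment is incentive-compatible.

None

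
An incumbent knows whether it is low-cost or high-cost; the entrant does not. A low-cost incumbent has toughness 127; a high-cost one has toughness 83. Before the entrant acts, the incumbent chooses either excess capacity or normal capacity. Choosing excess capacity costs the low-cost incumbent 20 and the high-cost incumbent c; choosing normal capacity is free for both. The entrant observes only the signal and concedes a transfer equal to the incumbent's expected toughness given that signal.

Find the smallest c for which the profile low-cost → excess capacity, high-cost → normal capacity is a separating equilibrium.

44

Under separation: excess capacity → low-cost (pays 127); normal capacity → high-cost (pays 83).
Low-cost: 127 − 20 = 107 ≥ 83 − 0 = 83. Holds regardless of c. ✓
High-cost: 83 − 0 ≥ 127 − c, so c ≥ 127 − 83 = 44.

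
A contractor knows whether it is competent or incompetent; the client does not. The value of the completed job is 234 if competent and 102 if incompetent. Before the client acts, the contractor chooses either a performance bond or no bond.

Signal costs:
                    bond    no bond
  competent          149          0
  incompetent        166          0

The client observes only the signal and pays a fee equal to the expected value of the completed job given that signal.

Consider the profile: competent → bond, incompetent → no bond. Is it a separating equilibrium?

No

Under separation the client infers type exactly: bond → competent (pays 234), no bond → incompetent (pays 102).
Competent: bond gives 234 − 149 = 85; no bond gives 102 − 0 = 102. Would deviate. ✗
Incompetent: no bond gives 102 − 0 = 102; bond gives 234 − 166 = 68. No deviation. ✓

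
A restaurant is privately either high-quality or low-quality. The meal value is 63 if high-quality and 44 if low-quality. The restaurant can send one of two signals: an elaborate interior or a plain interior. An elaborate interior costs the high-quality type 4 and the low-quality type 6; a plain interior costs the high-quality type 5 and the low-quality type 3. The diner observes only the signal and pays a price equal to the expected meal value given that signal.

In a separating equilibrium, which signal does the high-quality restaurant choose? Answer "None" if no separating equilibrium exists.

Try high-quality → elaborate interior, low-quality → plain interior:
  If types separate, elaborate interior earns payment 63 and plain interior earns 44.
  High-quality: elaborate interior gives 63 − 4 = 59; plain interior gives 44 − 5 = 39. No deviation. ✓
  Low-quality: plain interior gives 44 − 3 = 41; elaborate interior gives 63 − 6 = 57. Would deviate. ✗
Try high-quality → plain interior, low-quality → elaborate interior:
  If types separate, plain interior earns payment 63 and elaborate interior earns 44.
  High-quality: plain interior gives 63 − 5 = 58; elaborate interior gives 44 − 4 = 40. No deviation. ✓
  Low-quality: elaborate interior gives 44 − 6 = 38; plain interior gives 63 − 3 = 60. Would deviate. ✗
Neither assignment is incentive-compatible.

None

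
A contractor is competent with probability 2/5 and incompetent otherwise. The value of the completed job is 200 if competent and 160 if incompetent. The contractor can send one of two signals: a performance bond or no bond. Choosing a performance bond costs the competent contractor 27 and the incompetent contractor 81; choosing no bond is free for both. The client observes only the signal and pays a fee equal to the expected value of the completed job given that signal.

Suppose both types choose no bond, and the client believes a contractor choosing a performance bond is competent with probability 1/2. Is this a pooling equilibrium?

Yes

On the equilibrium path (no bond) the client holds the prior 2/5 and pays 2/5·200 + 3/5·160 = 176. Off-path (bond) belief 1/2 gives 1/2·200 + 1/2·160 = 180.
Competent: no bond gives 176 − 0 = 176; bond gives 180 − 27 = 153. Stays. ✓
Incompetent: no bond gives 176 − 0 = 176; bond gives 180 − 81 = 99. Stays. ✓
Beliefs are Bayes-consistent on-path and both types best-respond.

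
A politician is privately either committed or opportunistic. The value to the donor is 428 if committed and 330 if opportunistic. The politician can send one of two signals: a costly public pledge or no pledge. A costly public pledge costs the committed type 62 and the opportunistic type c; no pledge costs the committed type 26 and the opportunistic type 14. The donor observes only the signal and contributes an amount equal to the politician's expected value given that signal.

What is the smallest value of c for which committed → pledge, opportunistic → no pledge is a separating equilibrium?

112

Under separation: pledge → committed (pays 428); no pledge → opportunistic (pays 330).
Committed: 428 − 62 = 366 ≥ 330 − 26 = 304. Holds regardless of c. ✓
Opportunistic: 330 − 14 ≥ 428 − c, so c ≥ 428 − 316 = 112.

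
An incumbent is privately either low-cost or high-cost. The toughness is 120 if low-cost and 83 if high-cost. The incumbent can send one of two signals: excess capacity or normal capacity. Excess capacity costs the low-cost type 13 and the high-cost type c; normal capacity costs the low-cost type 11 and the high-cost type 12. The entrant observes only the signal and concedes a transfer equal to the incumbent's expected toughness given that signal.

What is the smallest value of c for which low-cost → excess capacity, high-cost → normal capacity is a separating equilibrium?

49

Under separation: excess capacity → low-cost (pays 120); normal capacity → high-cost (pays 83).
Low-cost: 120 − 13 = 107 ≥ 83 − 11 = 72. Holds regardless of c. ✓
High-cost: 83 − 12 ≥ 120 − c, so c ≥ 120 − 71 = 49.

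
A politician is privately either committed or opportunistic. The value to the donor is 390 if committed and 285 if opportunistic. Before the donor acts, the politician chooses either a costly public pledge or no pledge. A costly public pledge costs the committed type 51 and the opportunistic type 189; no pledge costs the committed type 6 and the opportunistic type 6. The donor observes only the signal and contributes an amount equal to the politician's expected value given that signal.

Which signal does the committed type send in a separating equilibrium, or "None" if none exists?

Try committed → pledge, opportunistic → no pledge:
  Under separation the donor infers type exactly: pledge → committed (pays 390), no pledge → opportunistic (pays 285).
  Committed: pledge gives 390 − 51 = 339; no pledge gives 285 − 6 = 279. No deviation. ✓
  Opportunistic: no pledge gives 285 − 6 = 279; pledge gives 390 − 189 = 201. No deviation. ✓
Both hold — the committed type sends pledge.

pledge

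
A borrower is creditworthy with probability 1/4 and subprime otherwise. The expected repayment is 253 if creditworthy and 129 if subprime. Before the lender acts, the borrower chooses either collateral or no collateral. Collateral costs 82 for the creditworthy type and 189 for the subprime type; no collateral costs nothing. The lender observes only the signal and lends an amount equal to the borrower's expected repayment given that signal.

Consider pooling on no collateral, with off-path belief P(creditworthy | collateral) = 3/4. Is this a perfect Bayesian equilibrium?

At the pooled signal (no collateral) the lender holds the prior 1/4 and pays 1/4·253 + 3/4·129 = 160. Off-path (collateral) belief 3/4 gives 3/4·253 + 1/4·129 = 222.
Creditworthy: no collateral gives 160 − 0 = 160; collateral gives 222 − 82 = 140. Stays. ✓
Subprime: no collateral gives 160 − 0 = 160; collateral gives 222 − 189 = 33. Stays. ✓

Yes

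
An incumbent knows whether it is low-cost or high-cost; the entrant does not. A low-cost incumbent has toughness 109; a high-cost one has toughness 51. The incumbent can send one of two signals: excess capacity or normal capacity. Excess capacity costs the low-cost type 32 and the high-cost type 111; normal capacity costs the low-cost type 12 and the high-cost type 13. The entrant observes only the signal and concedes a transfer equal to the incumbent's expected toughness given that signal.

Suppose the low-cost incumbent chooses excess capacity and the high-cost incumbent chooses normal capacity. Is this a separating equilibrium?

Under separation the entrant infers type exactly: excess capacity → low-cost (pays 109), normal capacity → high-cost (pays 51).
Low-cost: excess capacity gives 109 − 32 = 77; normal capacity gives 51 − 12 = 39. No deviation. ✓
High-cost: normal capacity gives 51 − 13 = 38; excess capacity gives 109 − 111 = -2. No deviation. ✓
Both incentive constraints hold.

Yes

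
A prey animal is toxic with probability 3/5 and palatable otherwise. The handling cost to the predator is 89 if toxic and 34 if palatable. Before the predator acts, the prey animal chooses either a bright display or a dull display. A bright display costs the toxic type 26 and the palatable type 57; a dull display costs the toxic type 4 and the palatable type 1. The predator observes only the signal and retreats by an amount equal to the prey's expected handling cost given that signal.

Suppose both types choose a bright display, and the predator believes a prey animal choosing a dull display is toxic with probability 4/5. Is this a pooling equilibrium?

On the equilibrium path (bright display) the predator holds the prior 3/5 and pays 3/5·89 + 2/5·34 = 67. Off-path (dull display) belief 4/5 gives 4/5·89 + 1/5·34 = 78.
Toxic: bright display gives 67 − 26 = 41; dull display gives 78 − 4 = 74. Deviates. ✗
Palatable: bright display gives 67 − 57 = 10; dull display gives 78 − 1 = 77. Deviates. ✗

No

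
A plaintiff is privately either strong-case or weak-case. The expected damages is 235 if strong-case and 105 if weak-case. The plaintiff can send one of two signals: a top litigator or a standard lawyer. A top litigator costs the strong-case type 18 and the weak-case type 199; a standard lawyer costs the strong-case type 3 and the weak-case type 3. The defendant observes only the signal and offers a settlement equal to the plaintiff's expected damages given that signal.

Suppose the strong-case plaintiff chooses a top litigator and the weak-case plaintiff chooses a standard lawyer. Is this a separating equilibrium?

Yes

If types separate, top litigator earns payment 235 and standard lawyer earns 105.
Strong-case: top litigator gives 235 − 18 = 217; standard lawyer gives 105 − 3 = 102. No deviation. ✓
Weak-case: standard lawyer gives 105 − 3 = 102; top litigator gives 235 − 199 = 36. No deviation. ✓
Both incentive constraints hold.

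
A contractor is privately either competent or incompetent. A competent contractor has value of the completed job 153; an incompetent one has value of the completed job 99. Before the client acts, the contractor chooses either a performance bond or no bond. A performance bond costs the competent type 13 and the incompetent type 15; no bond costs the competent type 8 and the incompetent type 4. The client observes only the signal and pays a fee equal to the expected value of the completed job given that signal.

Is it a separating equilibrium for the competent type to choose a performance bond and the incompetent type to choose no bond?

If types separate, bond earns payment 153 and no bond earns 99.
Competent: bond gives 153 − 13 = 140; no bond gives 99 − 8 = 91. No deviation. ✓
Incompetent: no bond gives 99 − 4 = 95; bond gives 153 − 15 = 138. Would deviate. ✗

No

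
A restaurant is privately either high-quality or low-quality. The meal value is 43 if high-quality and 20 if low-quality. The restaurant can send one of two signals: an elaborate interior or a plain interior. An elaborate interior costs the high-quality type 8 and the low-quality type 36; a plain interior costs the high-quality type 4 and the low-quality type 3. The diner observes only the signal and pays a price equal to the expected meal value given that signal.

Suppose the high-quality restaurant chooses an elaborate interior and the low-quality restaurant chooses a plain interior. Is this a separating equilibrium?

If types separate, elaborate interior earns payment 43 and plain interior earns 20.
High-quality: elaborate interior gives 43 − 8 = 35; plain interior gives 20 − 4 = 16. No deviation. ✓
Low-quality: plain interior gives 20 − 3 = 17; elaborate interior gives 43 − 36 = 7. No deviation. ✓
Neither type gains from mimicking the other.

Yes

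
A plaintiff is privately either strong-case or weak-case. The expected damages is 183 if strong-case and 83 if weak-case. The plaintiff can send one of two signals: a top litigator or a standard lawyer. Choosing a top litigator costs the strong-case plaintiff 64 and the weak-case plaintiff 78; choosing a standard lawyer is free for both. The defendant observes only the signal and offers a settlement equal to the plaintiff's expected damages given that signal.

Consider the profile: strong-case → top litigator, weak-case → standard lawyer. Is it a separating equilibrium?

No

If types separate, top litigator earns payment 183 and standard lawyer earns 83.
Strong-case: top litigator gives 183 − 64 = 119; standard lawyer gives 83 − 0 = 83. No deviation. ✓
Weak-case: standard lawyer gives 83 − 0 = 83; top litigator gives 183 − 78 = 105. Would deviate. ✗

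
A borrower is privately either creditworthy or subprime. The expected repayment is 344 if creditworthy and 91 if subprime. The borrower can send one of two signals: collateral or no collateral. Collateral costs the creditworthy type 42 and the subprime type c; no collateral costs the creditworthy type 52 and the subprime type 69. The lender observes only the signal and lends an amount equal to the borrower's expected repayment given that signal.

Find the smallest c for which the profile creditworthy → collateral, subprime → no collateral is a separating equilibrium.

Under separation: collateral → creditworthy (pays 344); no collateral → subprime (pays 91).
Creditworthy: 344 − 42 = 302 ≥ 91 − 52 = 39. Holds regardless of c. ✓
Subprime: 91 − 69 ≥ 344 − c, so c ≥ 344 − 22 = 322.

322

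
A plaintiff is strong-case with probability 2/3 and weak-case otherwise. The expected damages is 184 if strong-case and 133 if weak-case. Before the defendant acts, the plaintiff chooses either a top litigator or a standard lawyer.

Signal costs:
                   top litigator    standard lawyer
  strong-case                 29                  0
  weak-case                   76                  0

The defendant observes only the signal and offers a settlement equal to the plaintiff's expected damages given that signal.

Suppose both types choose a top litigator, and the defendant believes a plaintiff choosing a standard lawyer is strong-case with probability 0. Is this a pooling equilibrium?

No

On the equilibrium path (top litigator) the defendant holds the prior 2/3 and pays 2/3·184 + 1/3·133 = 167. Off-path (standard lawyer) belief 0 gives 0·184 + 1·133 = 133.
Strong-case: top litigator gives 167 − 29 = 138; standard lawyer gives 133 − 0 = 133. Stays. ✓
Weak-case: top litigator gives 167 − 76 = 91; standard lawyer gives 133 − 0 = 133. Deviates. ✗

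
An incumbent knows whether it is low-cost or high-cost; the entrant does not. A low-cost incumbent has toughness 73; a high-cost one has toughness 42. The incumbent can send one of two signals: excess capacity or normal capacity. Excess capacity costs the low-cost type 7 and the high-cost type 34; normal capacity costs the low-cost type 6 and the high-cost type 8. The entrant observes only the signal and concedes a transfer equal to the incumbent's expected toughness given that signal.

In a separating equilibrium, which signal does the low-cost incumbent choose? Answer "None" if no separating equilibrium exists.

Try low-cost → excess capacity, high-cost → normal capacity:
  If types separate, excess capacity earns payment 73 and normal capacity earns 42.
  Low-cost: excess capacity gives 73 − 7 = 66; normal capacity gives 42 − 6 = 36. No deviation. ✓
  High-cost: normal capacity gives 42 − 8 = 34; excess capacity gives 73 − 34 = 39. Would deviate. ✗
Try low-cost → normal capacity, high-cost → excess capacity:
  If types separate, normal capacity earns payment 73 and excess capacity earns 42.
  Low-cost: normal capacity gives 73 − 6 = 67; excess capacity gives 42 − 7 = 35. No deviation. ✓
  High-cost: excess capacity gives 42 − 34 = 8; normal capacity gives 73 − 8 = 65. Would deviate. ✗
Neither assignment is incentive-compatible.

None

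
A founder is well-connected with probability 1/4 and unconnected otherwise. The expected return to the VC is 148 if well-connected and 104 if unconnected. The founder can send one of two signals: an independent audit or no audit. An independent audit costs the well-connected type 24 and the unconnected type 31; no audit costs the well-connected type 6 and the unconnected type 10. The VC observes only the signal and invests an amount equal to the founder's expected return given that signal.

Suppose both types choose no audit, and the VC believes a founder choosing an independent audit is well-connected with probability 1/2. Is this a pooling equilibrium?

At the pooled signal (no audit) the VC holds the prior 1/4 and pays 1/4·148 + 3/4·104 = 115. Off-path (audit) belief 1/2 gives 1/2·148 + 1/2·104 = 126.
Well-connected: no audit gives 115 − 6 = 109; audit gives 126 − 24 = 102. Stays. ✓
Unconnected: no audit gives 115 − 10 = 105; audit gives 126 − 31 = 95. Stays. ✓

Yes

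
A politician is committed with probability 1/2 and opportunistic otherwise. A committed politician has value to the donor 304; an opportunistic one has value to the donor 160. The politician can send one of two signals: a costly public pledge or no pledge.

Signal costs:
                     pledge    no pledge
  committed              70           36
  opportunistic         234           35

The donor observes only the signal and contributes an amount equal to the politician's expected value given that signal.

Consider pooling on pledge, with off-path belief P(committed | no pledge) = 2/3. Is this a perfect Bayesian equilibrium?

No

On the equilibrium path (pledge) the donor holds the prior 1/2 and pays 1/2·304 + 1/2·160 = 232. Off-path (no pledge) belief 2/3 gives 2/3·304 + 1/3·160 = 256.
Committed: pledge gives 232 − 70 = 162; no pledge gives 256 − 36 = 220. Deviates. ✗
Opportunistic: pledge gives 232 − 234 = -2; no pledge gives 256 − 35 = 221. Deviates. ✗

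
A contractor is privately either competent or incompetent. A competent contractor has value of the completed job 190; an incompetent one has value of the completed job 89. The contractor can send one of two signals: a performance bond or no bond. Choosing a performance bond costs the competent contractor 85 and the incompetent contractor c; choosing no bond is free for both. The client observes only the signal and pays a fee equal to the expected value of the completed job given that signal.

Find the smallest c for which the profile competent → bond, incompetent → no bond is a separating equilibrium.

Under separation: bond → competent (pays 190); no bond → incompetent (pays 89).
Competent: 190 − 85 = 105 ≥ 89 − 0 = 89. Holds regardless of c. ✓
Incompetent: 89 − 0 ≥ 190 − c, so c ≥ 190 − 89 = 101.

101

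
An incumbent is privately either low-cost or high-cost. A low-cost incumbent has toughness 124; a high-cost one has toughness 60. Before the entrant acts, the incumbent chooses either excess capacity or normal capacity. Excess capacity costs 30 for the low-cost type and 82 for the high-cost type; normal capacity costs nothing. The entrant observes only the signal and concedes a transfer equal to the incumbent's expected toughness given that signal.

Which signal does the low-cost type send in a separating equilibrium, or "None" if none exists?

Try low-cost → excess capacity, high-cost → normal capacity:
  If types separate, excess capacity earns payment 124 and normal capacity earns 60.
  Low-cost: excess capacity gives 124 − 30 = 94; normal capacity gives 60 − 0 = 60. No deviation. ✓
  High-cost: normal capacity gives 60 − 0 = 60; excess capacity gives 124 − 82 = 42. No deviation. ✓
Both hold — the low-cost type sends excess capacity.

excess capacity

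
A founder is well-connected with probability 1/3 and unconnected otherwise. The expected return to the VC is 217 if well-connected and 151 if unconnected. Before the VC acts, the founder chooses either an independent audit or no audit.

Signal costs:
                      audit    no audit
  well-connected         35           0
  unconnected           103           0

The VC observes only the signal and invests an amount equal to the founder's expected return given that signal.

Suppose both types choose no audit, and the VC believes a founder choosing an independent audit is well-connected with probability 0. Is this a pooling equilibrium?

Yes

At the pooled signal (no audit) the VC holds the prior 1/3 and pays 1/3·217 + 2/3·151 = 173. Off-path (audit) belief 0 gives 0·217 + 1·151 = 151.
Well-connected: no audit gives 173 − 0 = 173; audit gives 151 − 35 = 116. Stays. ✓
Unconnected: no audit gives 173 − 0 = 173; audit gives 151 − 103 = 48. Stays. ✓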